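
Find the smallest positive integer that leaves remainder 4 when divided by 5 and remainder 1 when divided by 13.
M = 5 × 13 = 65. M₁ = 13, y₁ ≡ 2 (mod 5). M₂ = 5, y₂ ≡ 8 (mod 13). t = 4×13×2 + 1×5×8 ≡ 14 (mod 65). The smallest positive such number is 14.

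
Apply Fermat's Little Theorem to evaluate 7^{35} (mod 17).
3

By Fermat's Little Theorem, a^(p-1) ≡ 1 (mod p) for prime p and gcd(a, p) = 1
Here p = 17, so 7^16 ≡ 1 (mod 17)
We can reduce the exponent: 35 mod 16 = 3
So 7^35 ≡ 7^3 (mod 17)
Computing: 7^3 mod 17 = 3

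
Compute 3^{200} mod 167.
50

Using successive squaring:
Binary expansion of 200: 11001000
Powers of 3 mod 167 (each is the square of the previous):
  3^1 ≡ 3 (mod 167)
  3^2 ≡ 3² = 9 ≡ 9 (mod 167)
  3^4 ≡ 9² = 81 ≡ 81 (mod 167)
  3^8 ≡ 81² = 6561 ≡ 48 (mod 167)
  3^16 ≡ 48² = 2304 ≡ 133 (mod 167)
  3^32 ≡ 133² = 17689 ≡ 154 (mod 167)
  3^64 ≡ 154² = 23716 ≡ 2 (mod 167)
  3^128 ≡ 2² = 4 ≡ 4 (mod 167)
200 = 128 + 64 + 8, so 3^200 = 3^128 × 3^64 × 3^8 ≡ 4 × 2 × 48 (mod 167)
Multiplying step by step:
  4 × 2 = 8 ≡ 8 (mod 167)
  8 × 48 = 384 ≡ 50 (mod 167)
Result: 3^200 ≡ 50 (mod 167)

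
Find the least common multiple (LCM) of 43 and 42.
1806

First find GCD(43, 42) using the Euclidean algorithm:
43 = 1 × 42 + 1
42 = 42 × 1 + 0
GCD(43, 42) = 1

LCM formula: LCM(a, b) = (a × b) / GCD(a, b)
LCM(43, 42) = (43 × 42) / 1
LCM(43, 42) = 1806 / 1
LCM(43, 42) = 1806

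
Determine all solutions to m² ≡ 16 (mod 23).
The square roots of 16 mod 23 are 4 and 19. Verify: 4² = 16 ≡ 16 (mod 23)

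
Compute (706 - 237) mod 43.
39

(706 - 237) = 469
469 mod 43 = 39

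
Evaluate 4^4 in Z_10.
4 = 4 (binary 100). Repeated squaring mod 10: 4^1 ≡ 4; 4^2 ≡ 4² = 16 ≡ 6; 4^4 ≡ 6² = 36 ≡ 6. So 4^4 ≡ 6 (mod 10).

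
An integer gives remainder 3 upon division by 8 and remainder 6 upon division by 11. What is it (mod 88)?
M = 8 × 11 = 88. M₁ = 11, y₁ ≡ 3 (mod 8). M₂ = 8, y₂ ≡ 7 (mod 11). t = 3×11×3 + 6×8×7 ≡ 83 (mod 88). The smallest positive such number is 83.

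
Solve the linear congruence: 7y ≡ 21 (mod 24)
3

Since gcd(7, 24) = 1 divides 21, a solution exists.
Multiply both sides by the inverse of 7 mod 24:
  7^(-1) mod 24 = 7
  x ≡ 7 × 21 ≡ 147 ≡ 3 (mod 24)
Verification: 7 × 3 = 21 = 0 × 24 + 21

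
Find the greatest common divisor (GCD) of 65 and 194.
1

Using the Euclidean algorithm:
65 = 0 × 194 + 65
194 = 2 × 65 + 64
65 = 1 × 64 + 1
64 = 64 × 1 + 0

GCD(65, 194) = 1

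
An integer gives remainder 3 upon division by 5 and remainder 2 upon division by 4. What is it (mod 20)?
M = 5 × 4 = 20. M₁ = 4, y₁ ≡ 4 (mod 5). M₂ = 5, y₂ ≡ 1 (mod 4). k = 3×4×4 + 2×5×1 ≡ 18 (mod 20). The smallest positive such number is 18.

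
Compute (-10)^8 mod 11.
(-10) ≡ 1 (mod 11). 8 = 8 (binary 1000). Repeated squaring mod 11: 1^1 ≡ 1; 1^2 ≡ 1² = 1 ≡ 1; 1^4 ≡ 1² = 1 ≡ 1; 1^8 ≡ 1² = 1 ≡ 1. So (-10)^8 ≡ 1 (mod 11).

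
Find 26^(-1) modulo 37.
10

Using Extended Euclidean Algorithm:
gcd(26, 37) = 1
Bezout coefficients: 26 × 10 + 37 × -7 = 1
So 26 × 10 ≡ 1 (mod 37)
The inverse is 10 mod 37 = 10
Verification: 26 × 10 = 260 = 7 × 37 + 1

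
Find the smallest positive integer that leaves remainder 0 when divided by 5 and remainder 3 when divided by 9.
M = 5 × 9 = 45. M₁ = 9, y₁ ≡ 4 (mod 5). M₂ = 5, y₂ ≡ 2 (mod 9). y = 0×9×4 + 3×5×2 ≡ 30 (mod 45). The smallest positive such number is 30.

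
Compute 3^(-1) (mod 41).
3^(-1) ≡ 14 (mod 41). Verification: 3 × 14 = 42 ≡ 1 (mod 41)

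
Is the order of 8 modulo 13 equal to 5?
No, the actual order is 4, not 5.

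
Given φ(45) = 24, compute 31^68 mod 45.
By Euler: 31^{24} ≡ 1 (mod 45) since gcd(31, 45) = 1. 68 = 2×24 + 20. So 31^{68} ≡ 31^{20} ≡ 16 (mod 45)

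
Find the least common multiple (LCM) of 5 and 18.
90

First find GCD(5, 18) using the Euclidean algorithm:
5 = 0 × 18 + 5
18 = 3 × 5 + 3
5 = 1 × 3 + 2
3 = 1 × 2 + 1
2 = 2 × 1 + 0
GCD(5, 18) = 1

LCM formula: LCM(a, b) = (a × b) / GCD(a, b)
LCM(5, 18) = (5 × 18) / 1
LCM(5, 18) = 90 / 1
LCM(5, 18) = 90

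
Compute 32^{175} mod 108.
104

Using successive squaring:
Binary expansion of 175: 10101111
Powers of 32 mod 108 (each is the square of the previous):
  32^1 ≡ 32 (mod 108)
  32^2 ≡ 32² = 1024 ≡ 52 (mod 108)
  32^4 ≡ 52² = 2704 ≡ 4 (mod 108)
  32^8 ≡ 4² = 16 ≡ 16 (mod 108)
  32^16 ≡ 16² = 256 ≡ 40 (mod 108)
  32^32 ≡ 40² = 1600 ≡ 88 (mod 108)
  32^64 ≡ 88² = 7744 ≡ 76 (mod 108)
  32^128 ≡ 76² = 5776 ≡ 52 (mod 108)
175 = 128 + 32 + 8 + 4 + 2 + 1, so 32^175 = 32^128 × 32^32 × 32^8 × 32^4 × 32^2 × 32^1 ≡ 52 × 88 × 16 × 4 × 52 × 32 (mod 108)
Multiplying step by step:
  52 × 88 = 4576 ≡ 40 (mod 108)
  40 × 16 = 640 ≡ 100 (mod 108)
  100 × 4 = 400 ≡ 76 (mod 108)
  76 × 52 = 3952 ≡ 64 (mod 108)
  64 × 32 = 2048 ≡ 104 (mod 108)
Result: 32^175 ≡ 104 (mod 108)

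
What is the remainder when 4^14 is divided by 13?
Using Fermat: 4^{12} ≡ 1 (mod 13). 14 ≡ 2 (mod 12). So 4^{14} ≡ 4^{2} ≡ 3 (mod 13)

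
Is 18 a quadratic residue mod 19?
By Euler's criterion: 18^{9} ≡ 18 (mod 19). Since this equals -1 (≡ 18), 18 is not a QR.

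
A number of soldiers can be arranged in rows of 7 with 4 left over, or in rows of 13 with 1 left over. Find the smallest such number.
M = 7 × 13 = 91. M₁ = 13, y₁ ≡ 6 (mod 7). M₂ = 7, y₂ ≡ 2 (mod 13). m = 4×13×6 + 1×7×2 ≡ 53 (mod 91). The smallest positive such number is 53.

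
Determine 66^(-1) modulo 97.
66^(-1) ≡ 25 (mod 97). Verification: 66 × 25 = 1650 ≡ 1 (mod 97)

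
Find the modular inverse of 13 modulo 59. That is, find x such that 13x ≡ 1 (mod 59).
50

Using Extended Euclidean Algorithm:
gcd(13, 59) = 1
Bezout coefficients: 13 × -9 + 59 × 2 = 1
So 13 × -9 ≡ 1 (mod 59)
The inverse is -9 mod 59 = 50
Verification: 13 × 50 = 650 = 11 × 59 + 1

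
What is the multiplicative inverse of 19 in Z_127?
19^(-1) ≡ 107 (mod 127). Verification: 19 × 107 = 2033 ≡ 1 (mod 127)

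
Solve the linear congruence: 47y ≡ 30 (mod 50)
40

Since gcd(47, 50) = 1 divides 30, a solution exists.
Multiply both sides by the inverse of 47 mod 50:
  47^(-1) mod 50 = 33
  x ≡ 33 × 30 ≡ 990 ≡ 40 (mod 50)
Verification: 47 × 40 = 1880 = 37 × 50 + 30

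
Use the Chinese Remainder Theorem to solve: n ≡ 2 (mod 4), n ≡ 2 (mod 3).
M = 4 × 3 = 12. M₁ = 3, y₁ ≡ 3 (mod 4). M₂ = 4, y₂ ≡ 1 (mod 3). n = 2×3×3 + 2×4×1 ≡ 2 (mod 12)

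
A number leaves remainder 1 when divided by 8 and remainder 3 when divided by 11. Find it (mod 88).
M = 8 × 11 = 88. M₁ = 11, y₁ ≡ 3 (mod 8). M₂ = 8, y₂ ≡ 7 (mod 11). z = 1×11×3 + 3×8×7 ≡ 25 (mod 88)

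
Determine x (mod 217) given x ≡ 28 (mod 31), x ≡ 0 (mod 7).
28

Using the Chinese Remainder Theorem:
M = product of moduli = 217
For equation 1: M_1 = 7, 7 ≡ 7 (mod 31), inverse of 7 mod 31 is 9 (check: 7 × 9 = 63 ≡ 1 (mod 31))
For equation 2: M_2 = 31, 31 ≡ 3 (mod 7), inverse of 31 mod 7 is 5 (check: 3 × 5 = 15 ≡ 1 (mod 7))
Combine: x ≡ Σ r_i×M_i×(M_i⁻¹ mod m_i) = 28×7×9 + 0×31×5 = 1764 + 0 = 1764
1764 mod 217 = 28
x ≡ 28 (mod 217)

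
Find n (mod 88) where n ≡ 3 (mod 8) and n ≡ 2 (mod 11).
M = 8 × 11 = 88. M₁ = 11, y₁ ≡ 3 (mod 8). M₂ = 8, y₂ ≡ 7 (mod 11). n = 3×11×3 + 2×8×7 ≡ 35 (mod 88)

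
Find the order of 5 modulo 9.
Powers of 5 mod 9: 5^1≡5, 5^2≡7, 5^3≡8, 5^4≡4, 5^5≡2, 5^6≡1. Order = 6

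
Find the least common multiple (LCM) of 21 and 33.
231

First find GCD(21, 33) using the Euclidean algorithm:
21 = 0 × 33 + 21
33 = 1 × 21 + 12
21 = 1 × 12 + 9
12 = 1 × 9 + 3
9 = 3 × 3 + 0
GCD(21, 33) = 3

LCM formula: LCM(a, b) = (a × b) / GCD(a, b)
LCM(21, 33) = (21 × 33) / 3
LCM(21, 33) = 693 / 3
LCM(21, 33) = 231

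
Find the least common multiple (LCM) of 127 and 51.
6477

First find GCD(127, 51) using the Euclidean algorithm:
127 = 2 × 51 + 25
51 = 2 × 25 + 1
25 = 25 × 1 + 0
GCD(127, 51) = 1

LCM formula: LCM(a, b) = (a × b) / GCD(a, b)
LCM(127, 51) = (127 × 51) / 1
LCM(127, 51) = 6477 / 1
LCM(127, 51) = 6477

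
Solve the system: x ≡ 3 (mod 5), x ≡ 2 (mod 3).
M = 5 × 3 = 15. M₁ = 3, y₁ ≡ 2 (mod 5). M₂ = 5, y₂ ≡ 2 (mod 3). x = 3×3×2 + 2×5×2 ≡ 8 (mod 15)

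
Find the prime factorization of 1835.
5 × 367

Divide by primes starting from smallest:
1835 ÷ 5 = 367
367 ÷ 367 = 1

1835 = 5 × 367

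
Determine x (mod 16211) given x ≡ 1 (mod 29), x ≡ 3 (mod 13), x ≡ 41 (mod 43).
12210

Using the Chinese Remainder Theorem:
M = product of moduli = 16211
For equation 1: M_1 = 559, 559 ≡ 8 (mod 29), inverse of 559 mod 29 is 11 (check: 8 × 11 = 88 ≡ 1 (mod 29))
For equation 2: M_2 = 1247, 1247 ≡ 12 (mod 13), inverse of 1247 mod 13 is 12 (check: 12 × 12 = 144 ≡ 1 (mod 13))
For equation 3: M_3 = 377, 377 ≡ 33 (mod 43), inverse of 377 mod 43 is 30 (check: 33 × 30 = 990 ≡ 1 (mod 43))
Combine: x ≡ Σ r_i×M_i×(M_i⁻¹ mod m_i) = 1×559×11 + 3×1247×12 + 41×377×30 = 6149 + 44892 + 463710 = 514751
514751 mod 16211 = 12210
x ≡ 12210 (mod 16211)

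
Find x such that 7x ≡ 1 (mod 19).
7^(-1) ≡ 11 (mod 19). Verification: 7 × 11 = 77 ≡ 1 (mod 19)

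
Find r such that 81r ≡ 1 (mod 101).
81^(-1) ≡ 5 (mod 101). Verification: 81 × 5 = 405 ≡ 1 (mod 101)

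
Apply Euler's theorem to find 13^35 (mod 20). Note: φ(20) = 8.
By Euler: 13^{8} ≡ 1 (mod 20) since gcd(13, 20) = 1. 35 = 4×8 + 3. So 13^{35} ≡ 13^{3} ≡ 17 (mod 20)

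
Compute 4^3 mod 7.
3 = 2 + 1 (binary 11). Repeated squaring mod 7: 4^1 ≡ 4; 4^2 ≡ 4² = 16 ≡ 2. Multiply: 4^3 = 4^2 × 4^1 ≡ 2 × 4 (mod 7): 2 × 4 = 8 ≡ 1. So 4^3 ≡ 1 (mod 7).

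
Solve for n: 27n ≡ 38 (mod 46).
44

Since gcd(27, 46) = 1 divides 38, a solution exists.
Multiply both sides by the inverse of 27 mod 46:
  27^(-1) mod 46 = 29
  x ≡ 29 × 38 ≡ 1102 ≡ 44 (mod 46)
Verification: 27 × 44 = 1188 = 25 × 46 + 38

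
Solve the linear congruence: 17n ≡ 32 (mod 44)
20

Since gcd(17, 44) = 1 divides 32, a solution exists.
Multiply both sides by the inverse of 17 mod 44:
  17^(-1) mod 44 = 13
  x ≡ 13 × 32 ≡ 416 ≡ 20 (mod 44)
Verification: 17 × 20 = 340 = 7 × 44 + 32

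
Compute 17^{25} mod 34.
17

Using successive squaring:
Binary expansion of 25: 11001
Powers of 17 mod 34 (each is the square of the previous):
  17^1 ≡ 17 (mod 34)
  17^2 ≡ 17² = 289 ≡ 17 (mod 34)
  17^4 ≡ 17² = 289 ≡ 17 (mod 34)
  17^8 ≡ 17² = 289 ≡ 17 (mod 34)
  17^16 ≡ 17² = 289 ≡ 17 (mod 34)
25 = 16 + 8 + 1, so 17^25 = 17^16 × 17^8 × 17^1 ≡ 17 × 17 × 17 (mod 34)
Multiplying step by step:
  17 × 17 = 289 ≡ 17 (mod 34)
  17 × 17 = 289 ≡ 17 (mod 34)
Result: 17^25 ≡ 17 (mod 34)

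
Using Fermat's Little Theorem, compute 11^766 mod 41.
By Fermat: 11^{40} ≡ 1 (mod 41). 766 ≡ 6 (mod 40). So 11^{766} ≡ 11^{6} ≡ 33 (mod 41)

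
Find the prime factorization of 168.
2^3 × 3 × 7

Divide by primes starting from smallest:
168 ÷ 2 = 84
84 ÷ 2 = 42
42 ÷ 2 = 21
21 ÷ 3 = 7
7 ÷ 7 = 1

168 = 2^3 × 3 × 7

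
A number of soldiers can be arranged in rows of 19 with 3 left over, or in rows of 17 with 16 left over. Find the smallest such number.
M = 19 × 17 = 323. M₁ = 17, y₁ ≡ 9 (mod 19). M₂ = 19, y₂ ≡ 9 (mod 17). n = 3×17×9 + 16×19×9 ≡ 288 (mod 323). The smallest positive such number is 288.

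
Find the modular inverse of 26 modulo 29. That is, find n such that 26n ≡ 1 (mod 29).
19

Using Extended Euclidean Algorithm:
gcd(26, 29) = 1
Bezout coefficients: 26 × -10 + 29 × 9 = 1
So 26 × -10 ≡ 1 (mod 29)
The inverse is -10 mod 29 = 19
Verification: 26 × 19 = 494 = 17 × 29 + 1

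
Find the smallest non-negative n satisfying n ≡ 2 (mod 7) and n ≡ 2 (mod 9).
M = 7 × 9 = 63. M₁ = 9, y₁ ≡ 4 (mod 7). M₂ = 7, y₂ ≡ 4 (mod 9). n = 2×9×4 + 2×7×4 ≡ 2 (mod 63)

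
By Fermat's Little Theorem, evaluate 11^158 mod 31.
By Fermat: 11^{30} ≡ 1 (mod 31). 158 = 5×30 + 8. So 11^{158} ≡ 11^{8} ≡ 19 (mod 31)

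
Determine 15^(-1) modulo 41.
15^(-1) ≡ 11 (mod 41). Verification: 15 × 11 = 165 ≡ 1 (mod 41)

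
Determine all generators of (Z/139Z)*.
Primitive roots mod 139: {2, 3, 12, 15, 17, 18, 19, 21, 22, 26, 32, 40, 50, 53, 56, 58, 61, 68, 70, 72, 73, 85, 88, 90, 92, 93, 98, 101, 102, 104, 108, 109, 110, 111, 114, 115, 119, 123, 126, 128, 130, 132, 134, 135}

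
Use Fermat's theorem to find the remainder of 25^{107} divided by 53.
43

By Fermat's Little Theorem, a^(p-1) ≡ 1 (mod p) for prime p and gcd(a, p) = 1
Here p = 53, so 25^52 ≡ 1 (mod 53)
We can reduce the exponent: 107 mod 52 = 3
So 25^107 ≡ 25^3 (mod 53)
Computing: 25^3 mod 53 = 43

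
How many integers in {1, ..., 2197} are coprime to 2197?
2028

Prime factorization: 2197 = 13^3
Using the formula φ(n) = n × Π(1 - 1/p) for each prime factor p:
φ(2197) = 2197 × (1 - 1/13)
φ(2197) = 2028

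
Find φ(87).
56

Prime factorization: 87 = 3 × 29
Using the formula φ(n) = n × Π(1 - 1/p) for each prime factor p:
φ(87) = 87 × (1 - 1/3) × (1 - 1/29)
φ(87) = 56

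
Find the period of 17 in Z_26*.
Powers of 17 mod 26: 17^1≡17, 17^2≡3, 17^3≡25, 17^4≡9, 17^5≡23, 17^6≡1. Order = 6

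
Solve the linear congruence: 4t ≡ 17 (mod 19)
9

Since gcd(4, 19) = 1 divides 17, a solution exists.
Multiply both sides by the inverse of 4 mod 19:
  4^(-1) mod 19 = 5
  x ≡ 5 × 17 ≡ 85 ≡ 9 (mod 19)
Verification: 4 × 9 = 36 = 1 × 19 + 17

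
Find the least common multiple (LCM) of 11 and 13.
143

First find GCD(11, 13) using the Euclidean algorithm:
11 = 0 × 13 + 11
13 = 1 × 11 + 2
11 = 5 × 2 + 1
2 = 2 × 1 + 0
GCD(11, 13) = 1

LCM formula: LCM(a, b) = (a × b) / GCD(a, b)
LCM(11, 13) = (11 × 13) / 1
LCM(11, 13) = 143 / 1
LCM(11, 13) = 143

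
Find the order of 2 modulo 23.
Powers of 2 mod 23: 2^1≡2, 2^2≡4, 2^3≡8, 2^4≡16, 2^5≡9, 2^6≡18, 2^7≡13, 2^8≡3, 2^9≡6, 2^10≡12, 2^11≡1. Order = 11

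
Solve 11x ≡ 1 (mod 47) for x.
11^(-1) ≡ 30 (mod 47). Verification: 11 × 30 = 330 ≡ 1 (mod 47)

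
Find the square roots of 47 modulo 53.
The square roots of 47 mod 53 are 10 and 43. Verify: 10² = 100 ≡ 47 (mod 53)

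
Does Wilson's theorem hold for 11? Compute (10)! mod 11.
(10)! mod 11 = 10. Since this equals -1 (mod 11), Wilson confirms 11 is prime.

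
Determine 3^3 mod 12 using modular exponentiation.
3 = 2 + 1 (binary 11). Repeated squaring mod 12: 3^1 ≡ 3; 3^2 ≡ 3² = 9 ≡ 9. Multiply: 3^3 = 3^2 × 3^1 ≡ 9 × 3 (mod 12): 9 × 3 = 27 ≡ 3. So 3^3 ≡ 3 (mod 12).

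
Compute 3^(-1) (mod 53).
18

Using Extended Euclidean Algorithm:
gcd(3, 53) = 1
Bezout coefficients: 3 × 18 + 53 × -1 = 1
So 3 × 18 ≡ 1 (mod 53)
The inverse is 18 mod 53 = 18
Verification: 3 × 18 = 54 = 1 × 53 + 1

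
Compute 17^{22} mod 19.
16

Using successive squaring:
Binary expansion of 22: 10110
Powers of 17 mod 19 (each is the square of the previous):
  17^1 ≡ 17 (mod 19)
  17^2 ≡ 17² = 289 ≡ 4 (mod 19)
  17^4 ≡ 4² = 16 ≡ 16 (mod 19)
  17^8 ≡ 16² = 256 ≡ 9 (mod 19)
  17^16 ≡ 9² = 81 ≡ 5 (mod 19)
22 = 16 + 4 + 2, so 17^22 = 17^16 × 17^4 × 17^2 ≡ 5 × 16 × 4 (mod 19)
Multiplying step by step:
  5 × 16 = 80 ≡ 4 (mod 19)
  4 × 4 = 16 ≡ 16 (mod 19)
Result: 17^22 ≡ 16 (mod 19)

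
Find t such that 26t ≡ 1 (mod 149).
26^(-1) ≡ 86 (mod 149). Verification: 26 × 86 = 2236 ≡ 1 (mod 149)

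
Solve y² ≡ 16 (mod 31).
The square roots of 16 mod 31 are 4 and 27. Verify: 4² = 16 ≡ 16 (mod 31)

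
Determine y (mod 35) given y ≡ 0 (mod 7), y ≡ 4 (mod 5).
14

Using the Chinese Remainder Theorem:
M = product of moduli = 35
For equation 1: M_1 = 5, 5 ≡ 5 (mod 7), inverse of 5 mod 7 is 3 (check: 5 × 3 = 15 ≡ 1 (mod 7))
For equation 2: M_2 = 7, 7 ≡ 2 (mod 5), inverse of 7 mod 5 is 3 (check: 2 × 3 = 6 ≡ 1 (mod 5))
Combine: y ≡ Σ r_i×M_i×(M_i⁻¹ mod m_i) = 0×5×3 + 4×7×3 = 0 + 84 = 84
84 mod 35 = 14
y ≡ 14 (mod 35)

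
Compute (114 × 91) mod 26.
0

(114 × 91) = 10374
10374 mod 26 = 0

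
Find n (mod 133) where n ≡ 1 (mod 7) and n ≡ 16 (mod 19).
M = 7 × 19 = 133. M₁ = 19, y₁ ≡ 3 (mod 7). M₂ = 7, y₂ ≡ 11 (mod 19). n = 1×19×3 + 16×7×11 ≡ 92 (mod 133)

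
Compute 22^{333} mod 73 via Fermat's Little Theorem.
51

By Fermat's Little Theorem, a^(p-1) ≡ 1 (mod p) for prime p and gcd(a, p) = 1
Here p = 73, so 22^72 ≡ 1 (mod 73)
We can reduce the exponent: 333 mod 72 = 45
So 22^333 ≡ 22^45 (mod 73)
Computing: 22^45 mod 73 = 51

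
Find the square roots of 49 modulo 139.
The square roots of 49 mod 139 are 7 and 132. Verify: 7² = 49 ≡ 49 (mod 139)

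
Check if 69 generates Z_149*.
p - 1 = 148 has prime divisors 2, 37. Check 69^(148/q) mod 149 for each: 69^(148/2) = 69^74 ≡ 1, 69^(148/37) = 69^4 ≡ 49 (mod 149). Since 69^74 ≡ 1 (mod 149), the order of 69 divides 74 (in fact the order is 74) ≠ 148, so it is not a primitive root.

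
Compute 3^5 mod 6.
5 = 4 + 1 (binary 101). Repeated squaring mod 6: 3^1 ≡ 3; 3^2 ≡ 3² = 9 ≡ 3; 3^4 ≡ 3² = 9 ≡ 3. Multiply: 3^5 = 3^4 × 3^1 ≡ 3 × 3 (mod 6): 3 × 3 = 9 ≡ 3. So 3^5 ≡ 3 (mod 6).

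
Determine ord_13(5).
Powers of 5 mod 13: 5^1≡5, 5^2≡12, 5^3≡8, 5^4≡1. Order = 4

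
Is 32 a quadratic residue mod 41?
By Euler's criterion: 32^{20} ≡ 1 (mod 41). Since this equals 1, 32 is a QR.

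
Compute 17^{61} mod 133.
24

Using successive squaring:
Binary expansion of 61: 111101
Powers of 17 mod 133 (each is the square of the previous):
  17^1 ≡ 17 (mod 133)
  17^2 ≡ 17² = 289 ≡ 23 (mod 133)
  17^4 ≡ 23² = 529 ≡ 130 (mod 133)
  17^8 ≡ 130² = 16900 ≡ 9 (mod 133)
  17^16 ≡ 9² = 81 ≡ 81 (mod 133)
  17^32 ≡ 81² = 6561 ≡ 44 (mod 133)
61 = 32 + 16 + 8 + 4 + 1, so 17^61 = 17^32 × 17^16 × 17^8 × 17^4 × 17^1 ≡ 44 × 81 × 9 × 130 × 17 (mod 133)
Multiplying step by step:
  44 × 81 = 3564 ≡ 106 (mod 133)
  106 × 9 = 954 ≡ 23 (mod 133)
  23 × 130 = 2990 ≡ 64 (mod 133)
  64 × 17 = 1088 ≡ 24 (mod 133)
Result: 17^61 ≡ 24 (mod 133)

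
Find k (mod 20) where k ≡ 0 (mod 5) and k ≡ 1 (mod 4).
M = 5 × 4 = 20. M₁ = 4, y₁ ≡ 4 (mod 5). M₂ = 5, y₂ ≡ 1 (mod 4). k = 0×4×4 + 1×5×1 ≡ 5 (mod 20)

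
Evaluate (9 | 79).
(9/79) = 9^{39} mod 79 = 1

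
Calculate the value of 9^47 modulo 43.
Using Fermat: 9^{42} ≡ 1 (mod 43). 47 ≡ 5 (mod 42). So 9^{47} ≡ 9^{5} ≡ 10 (mod 43)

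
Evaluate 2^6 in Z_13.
6 = 4 + 2 (binary 110). Repeated squaring mod 13: 2^1 ≡ 2; 2^2 ≡ 2² = 4 ≡ 4; 2^4 ≡ 4² = 16 ≡ 3. Multiply: 2^6 = 2^4 × 2^2 ≡ 3 × 4 (mod 13): 3 × 4 = 12 ≡ 12. So 2^6 ≡ 12 (mod 13).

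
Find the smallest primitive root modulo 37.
2

A primitive root g modulo p has order p-1 = 36
Prime divisors of 36: [2, 3]
g is a primitive root iff g^(36/q) ≢ 1 (mod 37) for each prime divisor q
Testing small values:
  g = 2: 2^18 ≡ 36, 2^12 ≡ 26 (mod 37) → none is 1, primitive root!
The smallest primitive root is 2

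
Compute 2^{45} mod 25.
7

Using successive squaring:
Binary expansion of 45: 101101
Powers of 2 mod 25 (each is the square of the previous):
  2^1 ≡ 2 (mod 25)
  2^2 ≡ 2² = 4 ≡ 4 (mod 25)
  2^4 ≡ 4² = 16 ≡ 16 (mod 25)
  2^8 ≡ 16² = 256 ≡ 6 (mod 25)
  2^16 ≡ 6² = 36 ≡ 11 (mod 25)
  2^32 ≡ 11² = 121 ≡ 21 (mod 25)
45 = 32 + 8 + 4 + 1, so 2^45 = 2^32 × 2^8 × 2^4 × 2^1 ≡ 21 × 6 × 16 × 2 (mod 25)
Multiplying step by step:
  21 × 6 = 126 ≡ 1 (mod 25)
  1 × 16 = 16 ≡ 16 (mod 25)
  16 × 2 = 32 ≡ 7 (mod 25)
Result: 2^45 ≡ 7 (mod 25)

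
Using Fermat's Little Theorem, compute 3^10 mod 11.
By Fermat's Little Theorem, 3^{10} ≡ 1 (mod 11) since 11 is prime and gcd(3, 11) = 1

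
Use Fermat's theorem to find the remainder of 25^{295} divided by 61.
47

By Fermat's Little Theorem, a^(p-1) ≡ 1 (mod p) for prime p and gcd(a, p) = 1
Here p = 61, so 25^60 ≡ 1 (mod 61)
We can reduce the exponent: 295 mod 60 = 55
So 25^295 ≡ 25^55 (mod 61)
Computing: 25^55 mod 61 = 47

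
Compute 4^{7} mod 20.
4

Using successive squaring:
Binary expansion of 7: 111
Powers of 4 mod 20 (each is the square of the previous):
  4^1 ≡ 4 (mod 20)
  4^2 ≡ 4² = 16 ≡ 16 (mod 20)
  4^4 ≡ 16² = 256 ≡ 16 (mod 20)
7 = 4 + 2 + 1, so 4^7 = 4^4 × 4^2 × 4^1 ≡ 16 × 16 × 4 (mod 20)
Multiplying step by step:
  16 × 16 = 256 ≡ 16 (mod 20)
  16 × 4 = 64 ≡ 4 (mod 20)
Result: 4^7 ≡ 4 (mod 20)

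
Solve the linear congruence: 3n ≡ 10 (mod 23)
11

Since gcd(3, 23) = 1 divides 10, a solution exists.
Multiply both sides by the inverse of 3 mod 23:
  3^(-1) mod 23 = 8
  x ≡ 8 × 10 ≡ 80 ≡ 11 (mod 23)
Verification: 3 × 11 = 33 = 1 × 23 + 10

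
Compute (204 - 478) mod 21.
20

(204 - 478) = -274
-274 mod 21 = 20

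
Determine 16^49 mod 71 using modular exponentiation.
Using repeated squaring. 49 = 32 + 16 + 1 (binary 110001). Repeated squaring mod 71: 16^1 ≡ 16; 16^2 ≡ 16² = 256 ≡ 43; 16^4 ≡ 43² = 1849 ≡ 3; 16^8 ≡ 3² = 9 ≡ 9; 16^16 ≡ 9² = 81 ≡ 10; 16^32 ≡ 10² = 100 ≡ 29. Multiply: 16^49 = 16^32 × 16^16 × 16^1 ≡ 29 × 10 × 16 (mod 71): 29 × 10 = 290 ≡ 6; 6 × 16 = 96 ≡ 25. So 16^49 ≡ 25 (mod 71).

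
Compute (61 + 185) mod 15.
6

(61 + 185) = 246
246 mod 15 = 6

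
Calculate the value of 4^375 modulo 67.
Using Fermat: 4^{66} ≡ 1 (mod 67). 375 ≡ 45 (mod 66). So 4^{375} ≡ 4^{45} ≡ 14 (mod 67)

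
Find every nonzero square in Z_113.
QRs mod 113: {1, 2, 4, 7, 8, 9, 11, 13, 14, 15, 16, 18, 22, 25, 26, 28, 30, 31, 32, 36, 41, 44, 49, 50, 51, 52, 53, 56, 57, 60, 61, 62, 63, 64, 69, 72, 77, 81, 82, 83, 85, 87, 88, 91, 95, 97, 98, 99, 100, 102, 104, 105, 106, 109, 111, 112}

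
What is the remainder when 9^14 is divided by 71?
Using repeated squaring. 14 = 8 + 4 + 2 (binary 1110). Repeated squaring mod 71: 9^1 ≡ 9; 9^2 ≡ 9² = 81 ≡ 10; 9^4 ≡ 10² = 100 ≡ 29; 9^8 ≡ 29² = 841 ≡ 60. Multiply: 9^14 = 9^8 × 9^4 × 9^2 ≡ 60 × 29 × 10 (mod 71): 60 × 29 = 1740 ≡ 36; 36 × 10 = 360 ≡ 5. So 9^14 ≡ 5 (mod 71).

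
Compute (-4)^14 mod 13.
Using Fermat: (-4)^{12} ≡ 1 (mod 13). 14 ≡ 2 (mod 12). So (-4)^{14} ≡ (-4)^{2} ≡ 3 (mod 13)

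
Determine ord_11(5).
Powers of 5 mod 11: 5^1≡5, 5^2≡3, 5^3≡4, 5^4≡9, 5^5≡1. Order = 5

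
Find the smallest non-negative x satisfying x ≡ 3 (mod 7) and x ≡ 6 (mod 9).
M = 7 × 9 = 63. M₁ = 9, y₁ ≡ 4 (mod 7). M₂ = 7, y₂ ≡ 4 (mod 9). x = 3×9×4 + 6×7×4 ≡ 24 (mod 63)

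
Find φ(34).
16

Prime factorization: 34 = 2 × 17
Using the formula φ(n) = n × Π(1 - 1/p) for each prime factor p:
φ(34) = 34 × (1 - 1/2) × (1 - 1/17)
φ(34) = 16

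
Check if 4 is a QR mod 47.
By Euler's criterion: 4^{23} ≡ 1 (mod 47). Since this equals 1, 4 is a QR.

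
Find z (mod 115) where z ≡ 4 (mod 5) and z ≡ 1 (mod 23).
M = 5 × 23 = 115. M₁ = 23, y₁ ≡ 2 (mod 5). M₂ = 5, y₂ ≡ 14 (mod 23). z = 4×23×2 + 1×5×14 ≡ 24 (mod 115)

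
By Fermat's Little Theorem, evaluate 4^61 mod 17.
By Fermat: 4^{16} ≡ 1 (mod 17). 61 = 3×16 + 13. So 4^{61} ≡ 4^{13} ≡ 4 (mod 17)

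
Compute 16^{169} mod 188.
136

Using successive squaring:
Binary expansion of 169: 10101001
Powers of 16 mod 188 (each is the square of the previous):
  16^1 ≡ 16 (mod 188)
  16^2 ≡ 16² = 256 ≡ 68 (mod 188)
  16^4 ≡ 68² = 4624 ≡ 112 (mod 188)
  16^8 ≡ 112² = 12544 ≡ 136 (mod 188)
  16^16 ≡ 136² = 18496 ≡ 72 (mod 188)
  16^32 ≡ 72² = 5184 ≡ 108 (mod 188)
  16^64 ≡ 108² = 11664 ≡ 8 (mod 188)
  16^128 ≡ 8² = 64 ≡ 64 (mod 188)
169 = 128 + 32 + 8 + 1, so 16^169 = 16^128 × 16^32 × 16^8 × 16^1 ≡ 64 × 108 × 136 × 16 (mod 188)
Multiplying step by step:
  64 × 108 = 6912 ≡ 144 (mod 188)
  144 × 136 = 19584 ≡ 32 (mod 188)
  32 × 16 = 512 ≡ 136 (mod 188)
Result: 16^169 ≡ 136 (mod 188)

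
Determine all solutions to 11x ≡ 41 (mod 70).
61

Since gcd(11, 70) = 1 divides 41, a solution exists.
Multiply both sides by the inverse of 11 mod 70:
  11^(-1) mod 70 = 51
  x ≡ 51 × 41 ≡ 2091 ≡ 61 (mod 70)
Verification: 11 × 61 = 671 = 9 × 70 + 41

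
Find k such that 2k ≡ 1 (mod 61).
2^(-1) ≡ 31 (mod 61). Verification: 2 × 31 = 62 ≡ 1 (mod 61)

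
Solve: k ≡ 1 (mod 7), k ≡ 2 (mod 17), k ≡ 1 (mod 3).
M = 7 × 17 × 3 = 357. M₁ = 51, y₁ ≡ 4 (mod 7). M₂ = 21, y₂ ≡ 13 (mod 17). M₃ = 119, y₃ ≡ 2 (mod 3). k = 1×51×4 + 2×21×13 + 1×119×2 ≡ 274 (mod 357)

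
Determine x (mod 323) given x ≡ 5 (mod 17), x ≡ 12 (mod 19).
107

Using the Chinese Remainder Theorem:
M = product of moduli = 323
For equation 1: M_1 = 19, 19 ≡ 2 (mod 17), inverse of 19 mod 17 is 9 (check: 2 × 9 = 18 ≡ 1 (mod 17))
For equation 2: M_2 = 17, 17 ≡ 17 (mod 19), inverse of 17 mod 19 is 9 (check: 17 × 9 = 153 ≡ 1 (mod 19))
Combine: x ≡ Σ r_i×M_i×(M_i⁻¹ mod m_i) = 5×19×9 + 12×17×9 = 855 + 1836 = 2691
2691 mod 323 = 107
x ≡ 107 (mod 323)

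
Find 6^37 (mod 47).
Using repeated squaring. 37 = 32 + 4 + 1 (binary 100101). Repeated squaring mod 47: 6^1 ≡ 6; 6^2 ≡ 6² = 36 ≡ 36; 6^4 ≡ 36² = 1296 ≡ 27; 6^8 ≡ 27² = 729 ≡ 24; 6^16 ≡ 24² = 576 ≡ 12; 6^32 ≡ 12² = 144 ≡ 3. Multiply: 6^37 = 6^32 × 6^4 × 6^1 ≡ 3 × 27 × 6 (mod 47): 3 × 27 = 81 ≡ 34; 34 × 6 = 204 ≡ 16. So 6^37 ≡ 16 (mod 47).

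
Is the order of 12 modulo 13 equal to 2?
Yes, ord_13(12) = 2.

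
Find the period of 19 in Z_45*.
Powers of 19 mod 45: 19^1≡19, 19^2≡1. Order = 2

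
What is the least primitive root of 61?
2

A primitive root g modulo p has order p-1 = 60
Prime divisors of 60: [2, 3, 5]
g is a primitive root iff g^(60/q) ≢ 1 (mod 61) for each prime divisor q
Testing small values:
  g = 2: 2^30 ≡ 60, 2^20 ≡ 47, 2^12 ≡ 9 (mod 61) → none is 1, primitive root!
The smallest primitive root is 2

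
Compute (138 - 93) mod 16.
13

(138 - 93) = 45
45 mod 16 = 13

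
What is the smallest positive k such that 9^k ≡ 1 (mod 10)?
Powers of 9 mod 10: 9^1≡9, 9^2≡1. Order = 2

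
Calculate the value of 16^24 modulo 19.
Using Fermat: 16^{18} ≡ 1 (mod 19). 24 ≡ 6 (mod 18). So 16^{24} ≡ 16^{6} ≡ 7 (mod 19)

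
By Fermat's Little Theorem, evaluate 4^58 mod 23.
By Fermat: 4^{22} ≡ 1 (mod 23). 58 = 2×22 + 14. So 4^{58} ≡ 4^{14} ≡ 18 (mod 23)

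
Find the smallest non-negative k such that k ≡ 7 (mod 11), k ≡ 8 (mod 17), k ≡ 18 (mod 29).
3527

Using the Chinese Remainder Theorem:
M = product of moduli = 5423
For equation 1: M_1 = 493, 493 ≡ 9 (mod 11), inverse of 493 mod 11 is 5 (check: 9 × 5 = 45 ≡ 1 (mod 11))
For equation 2: M_2 = 319, 319 ≡ 13 (mod 17), inverse of 319 mod 17 is 4 (check: 13 × 4 = 52 ≡ 1 (mod 17))
For equation 3: M_3 = 187, 187 ≡ 13 (mod 29), inverse of 187 mod 29 is 9 (check: 13 × 9 = 117 ≡ 1 (mod 29))
Combine: k ≡ Σ r_i×M_i×(M_i⁻¹ mod m_i) = 7×493×5 + 8×319×4 + 18×187×9 = 17255 + 10208 + 30294 = 57757
57757 mod 5423 = 3527
k ≡ 3527 (mod 5423)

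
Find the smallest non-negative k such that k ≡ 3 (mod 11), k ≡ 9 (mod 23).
124

Using the Chinese Remainder Theorem:
M = product of moduli = 253
For equation 1: M_1 = 23, 23 ≡ 1 (mod 11), inverse of 23 mod 11 is 1 (check: 1 × 1 = 1 ≡ 1 (mod 11))
For equation 2: M_2 = 11, 11 ≡ 11 (mod 23), inverse of 11 mod 23 is 21 (check: 11 × 21 = 231 ≡ 1 (mod 23))
Combine: k ≡ Σ r_i×M_i×(M_i⁻¹ mod m_i) = 3×23×1 + 9×11×21 = 69 + 2079 = 2148
2148 mod 253 = 124
k ≡ 124 (mod 253)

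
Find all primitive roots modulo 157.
Primitive roots mod 157: {5, 6, 15, 18, 20, 21, 24, 26, 34, 38, 43, 53, 55, 60, 61, 62, 63, 66, 69, 70, 72, 73, 74, 77, 80, 83, 84, 85, 87, 88, 91, 94, 95, 96, 97, 102, 104, 114, 119, 123, 131, 133, 136, 137, 139, 142, 151, 152}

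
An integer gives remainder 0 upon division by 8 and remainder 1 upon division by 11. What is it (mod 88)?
M = 8 × 11 = 88. M₁ = 11, y₁ ≡ 3 (mod 8). M₂ = 8, y₂ ≡ 7 (mod 11). n = 0×11×3 + 1×8×7 ≡ 56 (mod 88). The smallest positive such number is 56.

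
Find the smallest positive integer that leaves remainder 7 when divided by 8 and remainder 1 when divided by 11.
M = 8 × 11 = 88. M₁ = 11, y₁ ≡ 3 (mod 8). M₂ = 8, y₂ ≡ 7 (mod 11). n = 7×11×3 + 1×8×7 ≡ 23 (mod 88). The smallest positive such number is 23.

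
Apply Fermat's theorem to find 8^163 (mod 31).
By Fermat: 8^{30} ≡ 1 (mod 31). 163 = 5×30 + 13. So 8^{163} ≡ 8^{13} ≡ 16 (mod 31)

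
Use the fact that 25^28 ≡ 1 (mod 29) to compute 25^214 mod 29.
By Fermat: 25^{28} ≡ 1 (mod 29). 214 = 7×28 + 18. So 25^{214} ≡ 25^{18} ≡ 24 (mod 29)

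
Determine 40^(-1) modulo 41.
40^(-1) ≡ 40 (mod 41). Verification: 40 × 40 = 1600 ≡ 1 (mod 41)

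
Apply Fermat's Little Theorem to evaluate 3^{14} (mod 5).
4

By Fermat's Little Theorem, a^(p-1) ≡ 1 (mod p) for prime p and gcd(a, p) = 1
Here p = 5, so 3^4 ≡ 1 (mod 5)
We can reduce the exponent: 14 mod 4 = 2
So 3^14 ≡ 3^2 (mod 5)
Computing: 3^2 mod 5 = 4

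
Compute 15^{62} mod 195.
30

Using successive squaring:
Binary expansion of 62: 111110
Powers of 15 mod 195 (each is the square of the previous):
  15^1 ≡ 15 (mod 195)
  15^2 ≡ 15² = 225 ≡ 30 (mod 195)
  15^4 ≡ 30² = 900 ≡ 120 (mod 195)
  15^8 ≡ 120² = 14400 ≡ 165 (mod 195)
  15^16 ≡ 165² = 27225 ≡ 120 (mod 195)
  15^32 ≡ 120² = 14400 ≡ 165 (mod 195)
62 = 32 + 16 + 8 + 4 + 2, so 15^62 = 15^32 × 15^16 × 15^8 × 15^4 × 15^2 ≡ 165 × 120 × 165 × 120 × 30 (mod 195)
Multiplying step by step:
  165 × 120 = 19800 ≡ 105 (mod 195)
  105 × 165 = 17325 ≡ 165 (mod 195)
  165 × 120 = 19800 ≡ 105 (mod 195)
  105 × 30 = 3150 ≡ 30 (mod 195)
Result: 15^62 ≡ 30 (mod 195)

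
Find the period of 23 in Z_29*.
Powers of 23 mod 29: 23^1≡23, 23^2≡7, 23^3≡16, 23^4≡20, 23^5≡25, 23^6≡24, 23^7≡1. Order = 7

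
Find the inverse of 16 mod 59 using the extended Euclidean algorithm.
Extended GCD: 16(-11) + 59(3) = 1. So 16^(-1) ≡ 48 ≡ 48 (mod 59). Verify: 16 × 48 = 768 ≡ 1 (mod 59)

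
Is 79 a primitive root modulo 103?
p - 1 = 102 has prime divisors 2, 3, 17. Check 79^(102/q) mod 103 for each: 79^(102/2) = 79^51 ≡ 1, 79^(102/3) = 79^34 ≡ 1, 79^(102/17) = 79^6 ≡ 72 (mod 103). Since 79^51 ≡ 1 (mod 103), the order of 79 divides 51 (in fact the order is 17) ≠ 102, so it is not a primitive root.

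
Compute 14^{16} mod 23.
8

Using successive squaring:
Binary expansion of 16: 10000
Powers of 14 mod 23 (each is the square of the previous):
  14^1 ≡ 14 (mod 23)
  14^2 ≡ 14² = 196 ≡ 12 (mod 23)
  14^4 ≡ 12² = 144 ≡ 6 (mod 23)
  14^8 ≡ 6² = 36 ≡ 13 (mod 23)
  14^16 ≡ 13² = 169 ≡ 8 (mod 23)
16 is a power of 2, so 14^16 is the last square: ≡ 8 (mod 23)
Result: 14^16 ≡ 8 (mod 23)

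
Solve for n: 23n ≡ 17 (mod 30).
19

Since gcd(23, 30) = 1 divides 17, a solution exists.
Multiply both sides by the inverse of 23 mod 30:
  23^(-1) mod 30 = 17
  x ≡ 17 × 17 ≡ 289 ≡ 19 (mod 30)
Verification: 23 × 19 = 437 = 14 × 30 + 17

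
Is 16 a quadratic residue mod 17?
By Euler's criterion: 16^{8} ≡ 1 (mod 17). Since this equals 1, 16 is a QR.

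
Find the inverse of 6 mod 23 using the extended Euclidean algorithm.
Extended GCD: 6(4) + 23(-1) = 1. So 6^(-1) ≡ 4 ≡ 4 (mod 23). Verify: 6 × 4 = 24 ≡ 1 (mod 23)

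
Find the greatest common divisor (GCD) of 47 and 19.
1

Using the Euclidean algorithm:
47 = 2 × 19 + 9
19 = 2 × 9 + 1
9 = 9 × 1 + 0

GCD(47, 19) = 1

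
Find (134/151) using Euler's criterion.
(134/151) = 134^{75} mod 151 = -1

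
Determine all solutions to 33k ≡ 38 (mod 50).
36

Since gcd(33, 50) = 1 divides 38, a solution exists.
Multiply both sides by the inverse of 33 mod 50:
  33^(-1) mod 50 = 47
  x ≡ 47 × 38 ≡ 1786 ≡ 36 (mod 50)
Verification: 33 × 36 = 1188 = 23 × 50 + 38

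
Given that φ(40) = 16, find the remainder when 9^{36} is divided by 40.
By Euler: 9^{16} ≡ 1 (mod 40) since gcd(9, 40) = 1. 36 = 2×16 + 4. So 9^{36} ≡ 9^{4} ≡ 1 (mod 40)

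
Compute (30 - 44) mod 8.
2

(30 - 44) = -14
-14 mod 8 = 2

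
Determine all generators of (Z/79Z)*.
Primitive roots mod 79: {3, 6, 7, 28, 29, 30, 34, 35, 37, 39, 43, 47, 48, 53, 54, 59, 60, 63, 66, 68, 70, 74, 75, 77}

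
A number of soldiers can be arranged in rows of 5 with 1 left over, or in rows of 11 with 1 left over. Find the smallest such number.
M = 5 × 11 = 55. M₁ = 11, y₁ ≡ 1 (mod 5). M₂ = 5, y₂ ≡ 9 (mod 11). r = 1×11×1 + 1×5×9 ≡ 1 (mod 55). The smallest positive such number is 1.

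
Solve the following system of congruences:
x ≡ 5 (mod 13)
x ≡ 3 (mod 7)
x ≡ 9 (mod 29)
850

Using the Chinese Remainder Theorem:
M = product of moduli = 2639
For equation 1: M_1 = 203, 203 ≡ 8 (mod 13), inverse of 203 mod 13 is 5 (check: 8 × 5 = 40 ≡ 1 (mod 13))
For equation 2: M_2 = 377, 377 ≡ 6 (mod 7), inverse of 377 mod 7 is 6 (check: 6 × 6 = 36 ≡ 1 (mod 7))
For equation 3: M_3 = 91, 91 ≡ 4 (mod 29), inverse of 91 mod 29 is 22 (check: 4 × 22 = 88 ≡ 1 (mod 29))
Combine: x ≡ Σ r_i×M_i×(M_i⁻¹ mod m_i) = 5×203×5 + 3×377×6 + 9×91×22 = 5075 + 6786 + 18018 = 29879
29879 mod 2639 = 850
x ≡ 850 (mod 2639)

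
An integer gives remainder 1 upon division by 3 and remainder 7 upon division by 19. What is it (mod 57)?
M = 3 × 19 = 57. M₁ = 19, y₁ ≡ 1 (mod 3). M₂ = 3, y₂ ≡ 13 (mod 19). r = 1×19×1 + 7×3×13 ≡ 7 (mod 57). The smallest positive such number is 7.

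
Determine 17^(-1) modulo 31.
17^(-1) ≡ 11 (mod 31). Verification: 17 × 11 = 187 ≡ 1 (mod 31)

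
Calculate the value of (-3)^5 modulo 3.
(-3) ≡ 0 (mod 3). 5 = 4 + 1 (binary 101). Repeated squaring mod 3: 0^1 ≡ 0; 0^2 ≡ 0² = 0 ≡ 0; 0^4 ≡ 0² = 0 ≡ 0. Multiply: (-3)^5 ≡ 0^4 × 0^1 ≡ 0 × 0 (mod 3): 0 × 0 = 0 ≡ 0. So (-3)^5 ≡ 0 (mod 3).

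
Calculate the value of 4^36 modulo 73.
Using repeated squaring. 36 = 32 + 4 (binary 100100). Repeated squaring mod 73: 4^1 ≡ 4; 4^2 ≡ 4² = 16 ≡ 16; 4^4 ≡ 16² = 256 ≡ 37; 4^8 ≡ 37² = 1369 ≡ 55; 4^16 ≡ 55² = 3025 ≡ 32; 4^32 ≡ 32² = 1024 ≡ 2. Multiply: 4^36 = 4^32 × 4^4 ≡ 2 × 37 (mod 73): 2 × 37 = 74 ≡ 1. So 4^36 ≡ 1 (mod 73).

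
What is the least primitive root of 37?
2

A primitive root g modulo p has order p-1 = 36
Prime divisors of 36: [2, 3]
g is a primitive root iff g^(36/q) ≢ 1 (mod 37) for each prime divisor q
Testing small values:
  g = 2: 2^18 ≡ 36, 2^12 ≡ 26 (mod 37) → none is 1, primitive root!
The smallest primitive root is 2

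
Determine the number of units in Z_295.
232

Prime factorization: 295 = 5 × 59
Using the formula φ(n) = n × Π(1 - 1/p) for each prime factor p:
φ(295) = 295 × (1 - 1/5) × (1 - 1/59)
φ(295) = 232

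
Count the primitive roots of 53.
24

The number of primitive roots modulo p is φ(p-1) = φ(52)
φ(52) = 24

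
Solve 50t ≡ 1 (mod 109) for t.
24

Using Extended Euclidean Algorithm:
gcd(50, 109) = 1
Bezout coefficients: 50 × 24 + 109 × -11 = 1
So 50 × 24 ≡ 1 (mod 109)
The inverse is 24 mod 109 = 24
Verification: 50 × 24 = 1200 = 11 × 109 + 1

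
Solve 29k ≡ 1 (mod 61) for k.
29^(-1) ≡ 40 (mod 61). Verification: 29 × 40 = 1160 ≡ 1 (mod 61)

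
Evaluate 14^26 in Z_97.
Using repeated squaring. 26 = 16 + 8 + 2 (binary 11010). Repeated squaring mod 97: 14^1 ≡ 14; 14^2 ≡ 14² = 196 ≡ 2; 14^4 ≡ 2² = 4 ≡ 4; 14^8 ≡ 4² = 16 ≡ 16; 14^16 ≡ 16² = 256 ≡ 62. Multiply: 14^26 = 14^16 × 14^8 × 14^2 ≡ 62 × 16 × 2 (mod 97): 62 × 16 = 992 ≡ 22; 22 × 2 = 44 ≡ 44. So 14^26 ≡ 44 (mod 97).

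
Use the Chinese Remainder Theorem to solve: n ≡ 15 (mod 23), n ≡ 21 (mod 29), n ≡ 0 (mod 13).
1326

Using the Chinese Remainder Theorem:
M = product of moduli = 8671
For equation 1: M_1 = 377, 377 ≡ 9 (mod 23), inverse of 377 mod 23 is 18 (check: 9 × 18 = 162 ≡ 1 (mod 23))
For equation 2: M_2 = 299, 299 ≡ 9 (mod 29), inverse of 299 mod 29 is 13 (check: 9 × 13 = 117 ≡ 1 (mod 29))
For equation 3: M_3 = 667, 667 ≡ 4 (mod 13), inverse of 667 mod 13 is 10 (check: 4 × 10 = 40 ≡ 1 (mod 13))
Combine: n ≡ Σ r_i×M_i×(M_i⁻¹ mod m_i) = 15×377×18 + 21×299×13 + 0×667×10 = 101790 + 81627 + 0 = 183417
183417 mod 8671 = 1326
n ≡ 1326 (mod 8671)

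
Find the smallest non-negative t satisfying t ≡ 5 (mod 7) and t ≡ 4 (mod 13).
M = 7 × 13 = 91. M₁ = 13, y₁ ≡ 6 (mod 7). M₂ = 7, y₂ ≡ 2 (mod 13). t = 5×13×6 + 4×7×2 ≡ 82 (mod 91)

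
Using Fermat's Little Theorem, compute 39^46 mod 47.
By Fermat's Little Theorem, 39^{46} ≡ 1 (mod 47) since 47 is prime and gcd(39, 47) = 1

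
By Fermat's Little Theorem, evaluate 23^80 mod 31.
By Fermat: 23^{30} ≡ 1 (mod 31). 80 = 2×30 + 20. So 23^{80} ≡ 23^{20} ≡ 1 (mod 31)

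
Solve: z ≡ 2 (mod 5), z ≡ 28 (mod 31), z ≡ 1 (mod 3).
M = 5 × 31 × 3 = 465. M₁ = 93, y₁ ≡ 2 (mod 5). M₂ = 15, y₂ ≡ 29 (mod 31). M₃ = 155, y₃ ≡ 2 (mod 3). z = 2×93×2 + 28×15×29 + 1×155×2 ≡ 307 (mod 465)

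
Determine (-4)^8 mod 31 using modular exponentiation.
(-4) ≡ 27 (mod 31). 8 = 8 (binary 1000). Repeated squaring mod 31: 27^1 ≡ 27; 27^2 ≡ 27² = 729 ≡ 16; 27^4 ≡ 16² = 256 ≡ 8; 27^8 ≡ 8² = 64 ≡ 2. So (-4)^8 ≡ 2 (mod 31).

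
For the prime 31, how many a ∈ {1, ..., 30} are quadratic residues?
For prime 31, there are (p-1)/2 = (31-1)/2 = 15 quadratic residues (excluding 0).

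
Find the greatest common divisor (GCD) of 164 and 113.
1

Using the Euclidean algorithm:
164 = 1 × 113 + 51
113 = 2 × 51 + 11
51 = 4 × 11 + 7
11 = 1 × 7 + 4
7 = 1 × 4 + 3
4 = 1 × 3 + 1
3 = 3 × 1 + 0

GCD(164, 113) = 1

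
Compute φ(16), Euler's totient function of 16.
8

Prime factorization: 16 = 2^4
Using the formula φ(n) = n × Π(1 - 1/p) for each prime factor p:
φ(16) = 16 × (1 - 1/2)
φ(16) = 8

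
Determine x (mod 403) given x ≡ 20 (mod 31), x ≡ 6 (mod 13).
175

Using the Chinese Remainder Theorem:
M = product of moduli = 403
For equation 1: M_1 = 13, 13 ≡ 13 (mod 31), inverse of 13 mod 31 is 12 (check: 13 × 12 = 156 ≡ 1 (mod 31))
For equation 2: M_2 = 31, 31 ≡ 5 (mod 13), inverse of 31 mod 13 is 8 (check: 5 × 8 = 40 ≡ 1 (mod 13))
Combine: x ≡ Σ r_i×M_i×(M_i⁻¹ mod m_i) = 20×13×12 + 6×31×8 = 3120 + 1488 = 4608
4608 mod 403 = 175
x ≡ 175 (mod 403)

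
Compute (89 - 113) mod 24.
0

(89 - 113) = -24
-24 mod 24 = 0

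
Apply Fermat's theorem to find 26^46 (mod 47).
By Fermat's Little Theorem, 26^{46} ≡ 1 (mod 47) since 47 is prime and gcd(26, 47) = 1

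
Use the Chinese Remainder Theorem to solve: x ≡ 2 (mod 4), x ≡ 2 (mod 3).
M = 4 × 3 = 12. M₁ = 3, y₁ ≡ 3 (mod 4). M₂ = 4, y₂ ≡ 1 (mod 3). x = 2×3×3 + 2×4×1 ≡ 2 (mod 12)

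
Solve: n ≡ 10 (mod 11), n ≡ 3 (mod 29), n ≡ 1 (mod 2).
M = 11 × 29 × 2 = 638. M₁ = 58, y₁ ≡ 4 (mod 11). M₂ = 22, y₂ ≡ 4 (mod 29). M₃ = 319, y₃ ≡ 1 (mod 2). n = 10×58×4 + 3×22×4 + 1×319×1 ≡ 351 (mod 638)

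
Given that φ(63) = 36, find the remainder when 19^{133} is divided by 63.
By Euler: 19^{36} ≡ 1 (mod 63) since gcd(19, 63) = 1. 133 = 3×36 + 25. So 19^{133} ≡ 19^{25} ≡ 19 (mod 63)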